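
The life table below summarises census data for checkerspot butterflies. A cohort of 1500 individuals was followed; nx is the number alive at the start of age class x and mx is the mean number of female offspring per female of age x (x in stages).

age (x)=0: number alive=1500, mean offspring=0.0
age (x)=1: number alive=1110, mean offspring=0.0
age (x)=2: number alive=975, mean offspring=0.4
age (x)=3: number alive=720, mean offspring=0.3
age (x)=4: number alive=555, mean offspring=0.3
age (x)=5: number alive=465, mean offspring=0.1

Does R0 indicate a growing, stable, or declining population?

lx = nx/n0 = nx/1500: 1, 0.74, 0.65, 0.48, 0.37, 0.31
R0 = Σ lx·mx = 0 + 0 + 0.26 + 0.144 + 0.111 + 0.031 = 0.546
R0 < 1, so the population is declining.

declining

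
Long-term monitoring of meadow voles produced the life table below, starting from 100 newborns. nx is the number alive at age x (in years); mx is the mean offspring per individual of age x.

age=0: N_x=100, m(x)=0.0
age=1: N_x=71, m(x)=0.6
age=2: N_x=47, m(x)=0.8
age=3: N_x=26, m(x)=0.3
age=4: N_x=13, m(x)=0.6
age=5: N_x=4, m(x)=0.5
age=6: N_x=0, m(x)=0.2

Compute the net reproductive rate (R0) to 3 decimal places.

0.978

lx = nx/n0 = nx/100: 1, 0.71, 0.47, 0.26, 0.13, 0.04, 0
lx·mx by age: 0, 0.426, 0.376, 0.078, 0.078, 0.02, 0
R0 = Σ lx·mx = 0.978 → 0.978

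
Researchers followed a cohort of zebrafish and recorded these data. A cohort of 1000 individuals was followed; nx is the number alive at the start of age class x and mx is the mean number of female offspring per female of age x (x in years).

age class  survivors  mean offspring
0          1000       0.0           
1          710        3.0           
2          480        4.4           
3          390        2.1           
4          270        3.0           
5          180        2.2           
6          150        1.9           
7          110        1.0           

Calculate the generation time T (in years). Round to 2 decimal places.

lx = nx/n0 = nx/1000: 1, 0.71, 0.48, 0.39, 0.27, 0.18, 0.15, 0.11
lx·mx: 0, 2.13, 2.112, 0.819, 0.81, 0.396, 0.285, 0.11 → R0 = 6.662
x·lx·mx: 0, 2.13, 4.224, 2.457, 3.24, 1.98, 1.71, 0.77 → Σ = 16.511
T = 16.511 / 6.662 = 2.478385… → 2.48

2.48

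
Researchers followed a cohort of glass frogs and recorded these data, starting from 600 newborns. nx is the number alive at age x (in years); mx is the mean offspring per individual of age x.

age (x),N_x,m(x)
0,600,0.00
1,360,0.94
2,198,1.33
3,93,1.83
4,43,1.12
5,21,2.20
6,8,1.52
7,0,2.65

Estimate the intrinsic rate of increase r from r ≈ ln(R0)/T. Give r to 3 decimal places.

0.179

lx = nx/n0 = nx/600: 1, 0.6, 0.33, 0.155, 0.07167…, 0.035, 0.01333…, 0
R0 = Σ lx·mx = 0 + 0.564 + 0.4389 + 0.28365 + 0.08027… + 0.077 + 0.02027… + 0 = 1.464083…
Σ x·lx·mx = 3.120417…; T = 3.120417…/1.464083… = 2.13131…
r ≈ ln(R0)/T = ln(1.464083…)/2.13131… = 0.17887… → 0.179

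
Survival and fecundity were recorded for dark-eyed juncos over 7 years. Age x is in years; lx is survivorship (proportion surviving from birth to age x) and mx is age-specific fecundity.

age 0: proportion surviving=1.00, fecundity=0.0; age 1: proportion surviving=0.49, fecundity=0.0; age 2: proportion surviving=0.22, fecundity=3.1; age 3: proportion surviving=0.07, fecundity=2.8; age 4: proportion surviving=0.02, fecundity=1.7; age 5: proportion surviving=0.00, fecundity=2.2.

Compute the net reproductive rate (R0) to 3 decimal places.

lx·mx by age: 0, 0, 0.682, 0.196, 0.034, 0
R0 = Σ lx·mx = 0.912 → 0.912

0.912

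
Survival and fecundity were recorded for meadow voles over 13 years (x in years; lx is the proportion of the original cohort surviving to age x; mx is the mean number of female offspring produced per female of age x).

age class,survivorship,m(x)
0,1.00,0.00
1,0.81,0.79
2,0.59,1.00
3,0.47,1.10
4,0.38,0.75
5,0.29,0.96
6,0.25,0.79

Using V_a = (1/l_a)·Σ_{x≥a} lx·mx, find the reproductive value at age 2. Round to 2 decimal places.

lx·mx for x ≥ 2: 0.59, 0.517, 0.285, 0.2784, 0.1975 → sum = 1.8679
V_2 = 1.8679 / l_2 = 1.8679 / 0.59 = 3.165932… → 3.17

3.17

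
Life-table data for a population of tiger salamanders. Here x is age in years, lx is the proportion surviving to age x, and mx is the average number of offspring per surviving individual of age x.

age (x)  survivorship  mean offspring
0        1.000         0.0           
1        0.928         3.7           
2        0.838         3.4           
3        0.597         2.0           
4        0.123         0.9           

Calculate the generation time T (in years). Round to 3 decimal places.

lx·mx: 0, 3.4336, 2.8492, 1.194, 0.1107 → R0 = 7.5875
x·lx·mx: 0, 3.4336, 5.6984, 3.582, 0.4428 → Σ = 13.1568
T = 13.1568 / 7.5875 = 1.73401… → 1.734

1.734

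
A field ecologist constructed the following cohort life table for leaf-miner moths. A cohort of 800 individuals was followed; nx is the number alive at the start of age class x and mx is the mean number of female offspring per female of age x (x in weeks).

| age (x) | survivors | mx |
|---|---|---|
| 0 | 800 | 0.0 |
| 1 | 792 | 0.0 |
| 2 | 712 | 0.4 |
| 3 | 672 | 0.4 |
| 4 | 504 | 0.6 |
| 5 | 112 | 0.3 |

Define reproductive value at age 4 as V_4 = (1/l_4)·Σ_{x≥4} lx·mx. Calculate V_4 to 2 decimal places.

lx = nx/n0 = nx/800: 1, 0.99, 0.89, 0.84, 0.63, 0.14
lx·mx for x ≥ 4: 0.378, 0.042 → sum = 0.42
V_4 = 0.42 / l_4 = 0.42 / 0.63 = 0.666667… → 0.67

0.67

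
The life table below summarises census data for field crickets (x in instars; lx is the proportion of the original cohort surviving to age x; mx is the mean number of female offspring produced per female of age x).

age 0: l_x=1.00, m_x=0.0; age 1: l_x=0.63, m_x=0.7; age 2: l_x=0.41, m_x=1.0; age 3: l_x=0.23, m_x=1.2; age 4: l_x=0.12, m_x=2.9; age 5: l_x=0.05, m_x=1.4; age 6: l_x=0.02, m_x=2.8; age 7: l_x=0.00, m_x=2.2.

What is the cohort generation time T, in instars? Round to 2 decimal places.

lx·mx: 0, 0.441, 0.41, 0.276, 0.348, 0.07, 0.056, 0 → R0 = 1.601
x·lx·mx: 0, 0.441, 0.82, 0.828, 1.392, 0.35, 0.336, 0 → Σ = 4.167
T = 4.167 / 1.601 = 2.602748… → 2.60

2.60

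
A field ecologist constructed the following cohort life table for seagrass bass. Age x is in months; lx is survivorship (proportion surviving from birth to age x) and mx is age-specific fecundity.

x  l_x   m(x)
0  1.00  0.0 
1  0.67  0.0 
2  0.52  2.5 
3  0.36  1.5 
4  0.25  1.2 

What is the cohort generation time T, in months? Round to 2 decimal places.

lx·mx: 0, 0, 1.3, 0.54, 0.3 → R0 = 2.14
x·lx·mx: 0, 0, 2.6, 1.62, 1.2 → Σ = 5.42
T = 5.42 / 2.14 = 2.53271… → 2.53

2.53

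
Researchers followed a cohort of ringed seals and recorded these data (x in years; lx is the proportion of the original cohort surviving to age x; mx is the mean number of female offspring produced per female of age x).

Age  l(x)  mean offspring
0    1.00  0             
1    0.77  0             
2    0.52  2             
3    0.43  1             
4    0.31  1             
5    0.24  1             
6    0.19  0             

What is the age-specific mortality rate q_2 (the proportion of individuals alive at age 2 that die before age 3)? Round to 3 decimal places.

0.173

q_2 = (l_2 − l_3) / l_2 = (0.52 − 0.43) / 0.52
     = 0.09 / 0.52 = 0.173077… → 0.173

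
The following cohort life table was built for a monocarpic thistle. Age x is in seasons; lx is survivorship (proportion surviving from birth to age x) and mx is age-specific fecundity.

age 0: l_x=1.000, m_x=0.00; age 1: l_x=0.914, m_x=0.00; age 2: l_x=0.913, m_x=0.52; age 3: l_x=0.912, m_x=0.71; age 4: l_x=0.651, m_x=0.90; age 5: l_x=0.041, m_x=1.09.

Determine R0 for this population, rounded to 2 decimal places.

1.75

lx·mx by age: 0, 0, 0.47476, 0.64752, 0.5859, 0.04469
R0 = Σ lx·mx = 1.75287 → 1.75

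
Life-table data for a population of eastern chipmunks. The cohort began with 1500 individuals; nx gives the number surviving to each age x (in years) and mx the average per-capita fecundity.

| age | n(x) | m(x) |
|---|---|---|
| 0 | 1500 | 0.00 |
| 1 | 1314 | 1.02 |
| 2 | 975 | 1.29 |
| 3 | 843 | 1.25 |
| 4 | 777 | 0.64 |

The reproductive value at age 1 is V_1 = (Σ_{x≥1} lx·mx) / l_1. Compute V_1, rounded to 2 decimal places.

3.16

lx = nx/n0 = nx/1500: 1, 0.876, 0.65, 0.562, 0.518
lx·mx for x ≥ 1: 0.89352, 0.8385, 0.7025, 0.33152 → sum = 2.76604
V_1 = 2.76604 / l_1 = 2.76604 / 0.876 = 3.15758… → 3.16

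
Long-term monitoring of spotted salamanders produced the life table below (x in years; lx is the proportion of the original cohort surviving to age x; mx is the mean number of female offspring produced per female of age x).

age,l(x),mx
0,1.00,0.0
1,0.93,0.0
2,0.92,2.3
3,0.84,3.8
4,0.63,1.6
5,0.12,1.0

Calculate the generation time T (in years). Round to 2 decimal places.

2.87

lx·mx: 0, 0, 2.116, 3.192, 1.008, 0.12 → R0 = 6.436
x·lx·mx: 0, 0, 4.232, 9.576, 4.032, 0.6 → Σ = 18.44
T = 18.44 / 6.436 = 2.865134… → 2.87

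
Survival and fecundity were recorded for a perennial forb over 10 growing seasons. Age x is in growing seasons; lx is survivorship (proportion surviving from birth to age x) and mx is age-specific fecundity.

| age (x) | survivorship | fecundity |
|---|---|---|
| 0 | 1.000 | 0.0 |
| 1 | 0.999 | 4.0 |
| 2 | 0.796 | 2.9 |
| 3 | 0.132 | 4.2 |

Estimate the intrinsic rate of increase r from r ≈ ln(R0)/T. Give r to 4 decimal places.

R0 = Σ lx·mx = 0 + 3.996 + 2.3084 + 0.5544 = 6.8588
Σ x·lx·mx = 10.276; T = 10.276/6.8588 = 1.49822…
r ≈ ln(R0)/T = ln(6.8588)/1.49822… = 1.285212… → 1.2852

1.2852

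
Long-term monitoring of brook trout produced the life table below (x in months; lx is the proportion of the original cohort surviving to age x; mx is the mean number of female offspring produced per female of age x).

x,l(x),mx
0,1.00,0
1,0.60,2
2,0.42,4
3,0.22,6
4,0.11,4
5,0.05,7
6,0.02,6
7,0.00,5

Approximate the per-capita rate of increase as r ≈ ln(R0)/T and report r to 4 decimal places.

0.6538

R0 = Σ lx·mx = 0 + 1.2 + 1.68 + 1.32 + 0.44 + 0.35 + 0.12 + 0 = 5.11
Σ x·lx·mx = 12.75; T = 12.75/5.11 = 2.49511…
r ≈ ln(R0)/T = ln(5.11)/2.49511… = 0.653759… → 0.6538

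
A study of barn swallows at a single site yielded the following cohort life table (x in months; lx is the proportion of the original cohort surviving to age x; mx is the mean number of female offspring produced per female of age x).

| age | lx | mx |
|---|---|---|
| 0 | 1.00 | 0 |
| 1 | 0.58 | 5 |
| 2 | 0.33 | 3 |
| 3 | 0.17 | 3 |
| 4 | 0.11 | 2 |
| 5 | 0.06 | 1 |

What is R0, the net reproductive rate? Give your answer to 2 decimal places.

4.68

lx·mx by age: 0, 2.9, 0.99, 0.51, 0.22, 0.06
R0 = Σ lx·mx = 4.68 → 4.68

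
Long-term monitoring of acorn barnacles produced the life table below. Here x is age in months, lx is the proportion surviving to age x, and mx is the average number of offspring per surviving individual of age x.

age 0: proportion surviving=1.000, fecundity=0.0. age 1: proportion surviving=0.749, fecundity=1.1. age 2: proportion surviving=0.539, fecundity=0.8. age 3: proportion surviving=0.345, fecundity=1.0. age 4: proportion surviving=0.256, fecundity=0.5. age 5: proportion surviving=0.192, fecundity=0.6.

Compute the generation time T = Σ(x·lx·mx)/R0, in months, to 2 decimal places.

lx·mx: 0, 0.8239, 0.4312, 0.345, 0.128, 0.1152 → R0 = 1.8433
x·lx·mx: 0, 0.8239, 0.8624, 1.035, 0.512, 0.576 → Σ = 3.8093
T = 3.8093 / 1.8433 = 2.066565… → 2.07

2.07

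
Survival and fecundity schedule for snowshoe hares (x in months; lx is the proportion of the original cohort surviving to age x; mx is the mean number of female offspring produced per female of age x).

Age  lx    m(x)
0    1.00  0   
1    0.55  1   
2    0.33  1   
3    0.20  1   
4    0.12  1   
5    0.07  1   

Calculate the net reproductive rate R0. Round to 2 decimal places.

1.27

lx·mx by age: 0, 0.55, 0.33, 0.2, 0.12, 0.07
R0 = Σ lx·mx = 1.27 → 1.27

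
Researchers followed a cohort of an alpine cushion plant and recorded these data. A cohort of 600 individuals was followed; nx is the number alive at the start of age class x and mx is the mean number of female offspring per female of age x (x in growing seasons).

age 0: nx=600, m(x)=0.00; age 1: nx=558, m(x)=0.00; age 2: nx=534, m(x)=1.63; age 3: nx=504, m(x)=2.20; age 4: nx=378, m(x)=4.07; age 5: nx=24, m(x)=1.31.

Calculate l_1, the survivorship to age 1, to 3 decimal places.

0.930

l_1 = n_1/n_0 = 558/600 = 0.93 → 0.930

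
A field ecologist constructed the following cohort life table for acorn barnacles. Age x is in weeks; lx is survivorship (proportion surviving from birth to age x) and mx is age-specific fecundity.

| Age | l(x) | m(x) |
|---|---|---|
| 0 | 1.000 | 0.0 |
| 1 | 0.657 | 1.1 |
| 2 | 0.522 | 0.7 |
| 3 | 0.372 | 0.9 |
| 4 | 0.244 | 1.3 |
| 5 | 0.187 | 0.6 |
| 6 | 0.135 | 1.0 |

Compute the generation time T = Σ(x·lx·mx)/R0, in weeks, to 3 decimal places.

2.565

lx·mx: 0, 0.7227, 0.3654, 0.3348, 0.3172, 0.1122, 0.135 → R0 = 1.9873
x·lx·mx: 0, 0.7227, 0.7308, 1.0044, 1.2688, 0.561, 0.81 → Σ = 5.0977
T = 5.0977 / 1.9873 = 2.565139… → 2.565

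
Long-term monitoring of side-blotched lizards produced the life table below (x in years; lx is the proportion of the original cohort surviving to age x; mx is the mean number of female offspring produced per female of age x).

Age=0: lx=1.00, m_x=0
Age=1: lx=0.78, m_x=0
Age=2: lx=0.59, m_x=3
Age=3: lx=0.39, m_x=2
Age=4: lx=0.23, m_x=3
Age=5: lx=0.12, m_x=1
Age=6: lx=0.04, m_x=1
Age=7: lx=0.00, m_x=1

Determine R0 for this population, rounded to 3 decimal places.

lx·mx by age: 0, 0, 1.77, 0.78, 0.69, 0.12, 0.04, 0
R0 = Σ lx·mx = 3.4 → 3.400

3.400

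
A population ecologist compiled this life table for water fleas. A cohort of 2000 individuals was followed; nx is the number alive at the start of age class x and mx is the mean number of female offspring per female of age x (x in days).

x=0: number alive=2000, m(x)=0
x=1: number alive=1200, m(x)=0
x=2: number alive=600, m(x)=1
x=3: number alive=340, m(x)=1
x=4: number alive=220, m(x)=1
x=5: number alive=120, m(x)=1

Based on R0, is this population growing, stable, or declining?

lx = nx/n0 = nx/2000: 1, 0.6, 0.3, 0.17, 0.11, 0.06
R0 = Σ lx·mx = 0 + 0 + 0.3 + 0.17 + 0.11 + 0.06 = 0.64
R0 < 1, so the population is declining.

declining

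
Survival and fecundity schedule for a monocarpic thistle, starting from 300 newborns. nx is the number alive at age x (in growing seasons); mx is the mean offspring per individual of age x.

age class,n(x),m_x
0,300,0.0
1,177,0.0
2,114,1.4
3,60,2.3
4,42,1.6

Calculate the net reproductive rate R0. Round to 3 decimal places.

1.216

lx = nx/n0 = nx/300: 1, 0.59, 0.38, 0.2, 0.14
lx·mx by age: 0, 0, 0.532, 0.46, 0.224
R0 = Σ lx·mx = 1.216 → 1.216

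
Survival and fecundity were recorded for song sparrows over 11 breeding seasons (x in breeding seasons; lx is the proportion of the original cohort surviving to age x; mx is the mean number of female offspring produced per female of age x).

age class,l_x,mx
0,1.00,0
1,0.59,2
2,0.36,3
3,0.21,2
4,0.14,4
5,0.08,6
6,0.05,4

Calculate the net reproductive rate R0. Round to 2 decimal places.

3.92

lx·mx by age: 0, 1.18, 1.08, 0.42, 0.56, 0.48, 0.2
R0 = Σ lx·mx = 3.92 → 3.92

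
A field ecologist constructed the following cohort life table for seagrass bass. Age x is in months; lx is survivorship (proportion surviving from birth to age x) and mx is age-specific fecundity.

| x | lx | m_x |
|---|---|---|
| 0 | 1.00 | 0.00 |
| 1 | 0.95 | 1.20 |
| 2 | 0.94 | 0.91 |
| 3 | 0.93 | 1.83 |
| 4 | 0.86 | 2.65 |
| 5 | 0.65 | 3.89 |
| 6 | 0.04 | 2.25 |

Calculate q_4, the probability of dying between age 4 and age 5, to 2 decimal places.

0.24

q_4 = (l_4 − l_5) / l_4 = (0.86 − 0.65) / 0.86
     = 0.21 / 0.86 = 0.244186… → 0.24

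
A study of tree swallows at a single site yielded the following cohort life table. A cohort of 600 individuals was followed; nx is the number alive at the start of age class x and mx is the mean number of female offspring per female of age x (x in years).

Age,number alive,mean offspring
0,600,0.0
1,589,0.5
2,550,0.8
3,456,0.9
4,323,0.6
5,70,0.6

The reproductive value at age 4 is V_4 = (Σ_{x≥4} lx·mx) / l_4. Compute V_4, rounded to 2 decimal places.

0.73

lx = nx/n0 = nx/600: 1, 0.98167…, 0.91667…, 0.76, 0.53833…, 0.11667…
lx·mx for x ≥ 4: 0.323…, 0.07… → sum = 0.393…
V_4 = 0.393… / l_4 = 0.393… / 0.538333… = 0.730031… → 0.73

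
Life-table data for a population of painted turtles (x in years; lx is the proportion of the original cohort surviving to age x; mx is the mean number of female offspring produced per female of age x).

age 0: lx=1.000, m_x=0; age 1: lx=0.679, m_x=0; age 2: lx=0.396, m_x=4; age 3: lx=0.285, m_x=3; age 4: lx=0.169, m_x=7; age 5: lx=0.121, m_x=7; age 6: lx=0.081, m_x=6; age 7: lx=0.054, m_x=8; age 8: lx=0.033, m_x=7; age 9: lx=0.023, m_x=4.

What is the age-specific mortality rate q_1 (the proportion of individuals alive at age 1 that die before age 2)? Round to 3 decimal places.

0.417

q_1 = (l_1 − l_2) / l_1 = (0.679 − 0.396) / 0.679
     = 0.283 / 0.679 = 0.416789… → 0.417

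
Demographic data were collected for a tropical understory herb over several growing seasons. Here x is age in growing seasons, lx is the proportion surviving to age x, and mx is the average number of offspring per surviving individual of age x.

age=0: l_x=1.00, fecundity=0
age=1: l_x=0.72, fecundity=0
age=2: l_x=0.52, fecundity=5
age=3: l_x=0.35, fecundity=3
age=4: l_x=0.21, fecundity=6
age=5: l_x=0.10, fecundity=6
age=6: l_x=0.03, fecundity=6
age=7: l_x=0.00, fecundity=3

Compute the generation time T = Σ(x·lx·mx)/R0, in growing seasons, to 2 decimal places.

lx·mx: 0, 0, 2.6, 1.05, 1.26, 0.6, 0.18, 0 → R0 = 5.69
x·lx·mx: 0, 0, 5.2, 3.15, 5.04, 3, 1.08, 0 → Σ = 17.47
T = 17.47 / 5.69 = 3.070299… → 3.07

3.07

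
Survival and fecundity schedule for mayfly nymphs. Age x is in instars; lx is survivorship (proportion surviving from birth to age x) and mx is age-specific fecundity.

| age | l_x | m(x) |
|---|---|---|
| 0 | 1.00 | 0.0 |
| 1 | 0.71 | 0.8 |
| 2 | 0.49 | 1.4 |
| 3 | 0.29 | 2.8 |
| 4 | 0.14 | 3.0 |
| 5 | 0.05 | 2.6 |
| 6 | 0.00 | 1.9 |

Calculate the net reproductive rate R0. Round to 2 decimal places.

2.62

lx·mx by age: 0, 0.568, 0.686, 0.812, 0.42, 0.13, 0
R0 = Σ lx·mx = 2.616 → 2.62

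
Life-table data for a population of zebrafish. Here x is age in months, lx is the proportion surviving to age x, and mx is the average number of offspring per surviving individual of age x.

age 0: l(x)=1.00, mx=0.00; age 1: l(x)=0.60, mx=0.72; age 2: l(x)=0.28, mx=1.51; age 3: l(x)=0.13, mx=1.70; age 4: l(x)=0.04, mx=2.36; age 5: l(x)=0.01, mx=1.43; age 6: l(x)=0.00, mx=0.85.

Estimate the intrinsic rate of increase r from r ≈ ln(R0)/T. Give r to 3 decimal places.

R0 = Σ lx·mx = 0 + 0.432 + 0.4228 + 0.221 + 0.0944 + 0.0143 + 0 = 1.1845
Σ x·lx·mx = 2.3897; T = 2.3897/1.1845 = 2.01748…
r ≈ ln(R0)/T = ln(1.1845)/2.01748… = 0.08393… → 0.084

0.084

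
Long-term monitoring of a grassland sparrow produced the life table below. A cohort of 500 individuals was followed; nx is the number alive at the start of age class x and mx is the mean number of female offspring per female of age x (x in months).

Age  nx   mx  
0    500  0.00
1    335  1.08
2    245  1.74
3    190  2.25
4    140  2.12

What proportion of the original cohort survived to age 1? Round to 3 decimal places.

0.670

l_1 = n_1/n_0 = 335/500 = 0.67 → 0.670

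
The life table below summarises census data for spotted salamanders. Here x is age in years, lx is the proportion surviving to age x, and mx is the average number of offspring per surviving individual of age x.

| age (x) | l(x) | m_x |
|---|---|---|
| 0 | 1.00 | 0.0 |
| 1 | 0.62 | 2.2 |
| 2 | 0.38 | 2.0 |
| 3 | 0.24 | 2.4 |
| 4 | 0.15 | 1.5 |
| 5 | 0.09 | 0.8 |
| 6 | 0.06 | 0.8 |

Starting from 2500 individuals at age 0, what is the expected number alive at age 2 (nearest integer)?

Expected survivors = N0 · l_2 = 2500 × 0.38 = 950 → 950

950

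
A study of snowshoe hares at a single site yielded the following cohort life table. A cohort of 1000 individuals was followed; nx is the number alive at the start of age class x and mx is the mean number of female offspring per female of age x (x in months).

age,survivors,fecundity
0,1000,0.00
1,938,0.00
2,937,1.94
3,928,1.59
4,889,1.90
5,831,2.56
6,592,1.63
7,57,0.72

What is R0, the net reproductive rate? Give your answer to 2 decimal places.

lx = nx/n0 = nx/1000: 1, 0.938, 0.937, 0.928, 0.889, 0.831, 0.592, 0.057
lx·mx by age: 0, 0, 1.81778, 1.47552, 1.6891, 2.12736, 0.96496, 0.04104
R0 = Σ lx·mx = 8.11576 → 8.12

8.12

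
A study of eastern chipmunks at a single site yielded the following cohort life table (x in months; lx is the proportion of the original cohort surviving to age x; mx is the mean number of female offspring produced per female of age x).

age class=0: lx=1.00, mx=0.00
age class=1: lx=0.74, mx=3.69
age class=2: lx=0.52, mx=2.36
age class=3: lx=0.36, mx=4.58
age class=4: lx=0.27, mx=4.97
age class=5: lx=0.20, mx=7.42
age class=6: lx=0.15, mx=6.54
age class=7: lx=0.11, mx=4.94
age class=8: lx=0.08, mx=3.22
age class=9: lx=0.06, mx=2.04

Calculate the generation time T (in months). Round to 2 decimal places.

lx·mx: 0, 2.7306, 1.2272, 1.6488, 1.3419, 1.484, 0.981, 0.5434, 0.2576, 0.1224 → R0 = 10.3369
x·lx·mx: 0, 2.7306, 2.4544, 4.9464, 5.3676, 7.42, 5.886, 3.8038, 2.0608, 1.1016 → Σ = 35.7712
T = 35.7712 / 10.3369 = 3.460535… → 3.46

3.46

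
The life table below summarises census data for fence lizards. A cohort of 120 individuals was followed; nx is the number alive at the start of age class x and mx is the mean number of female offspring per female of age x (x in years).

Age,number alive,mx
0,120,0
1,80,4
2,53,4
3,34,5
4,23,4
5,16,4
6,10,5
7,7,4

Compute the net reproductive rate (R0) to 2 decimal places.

lx = nx/n0 = nx/120: 1, 0.66667…, 0.44167…, 0.28333…, 0.19167…, 0.13333…, 0.08333…, 0.05833…
lx·mx by age: 0, 2.666667…, 1.766667…, 1.416667…, 0.766667…, 0.533333…, 0.416667…, 0.233333…
R0 = Σ lx·mx = 7.8… → 7.80

7.80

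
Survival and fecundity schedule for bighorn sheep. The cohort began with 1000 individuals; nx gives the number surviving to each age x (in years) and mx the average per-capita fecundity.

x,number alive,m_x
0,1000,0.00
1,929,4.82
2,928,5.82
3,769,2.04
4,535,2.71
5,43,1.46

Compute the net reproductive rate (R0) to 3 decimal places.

lx = nx/n0 = nx/1000: 1, 0.929, 0.928, 0.769, 0.535, 0.043
lx·mx by age: 0, 4.47778, 5.40096, 1.56876, 1.44985, 0.06278
R0 = Σ lx·mx = 12.96013 → 12.960

12.960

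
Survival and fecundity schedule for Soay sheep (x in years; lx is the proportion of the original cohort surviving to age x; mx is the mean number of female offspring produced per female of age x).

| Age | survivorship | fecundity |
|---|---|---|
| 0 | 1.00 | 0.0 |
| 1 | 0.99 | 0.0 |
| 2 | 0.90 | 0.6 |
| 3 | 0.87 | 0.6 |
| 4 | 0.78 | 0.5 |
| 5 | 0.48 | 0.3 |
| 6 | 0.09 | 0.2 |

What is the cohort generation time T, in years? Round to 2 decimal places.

3.12

lx·mx: 0, 0, 0.54, 0.522, 0.39, 0.144, 0.018 → R0 = 1.614
x·lx·mx: 0, 0, 1.08, 1.566, 1.56, 0.72, 0.108 → Σ = 5.034
T = 5.034 / 1.614 = 3.118959… → 3.12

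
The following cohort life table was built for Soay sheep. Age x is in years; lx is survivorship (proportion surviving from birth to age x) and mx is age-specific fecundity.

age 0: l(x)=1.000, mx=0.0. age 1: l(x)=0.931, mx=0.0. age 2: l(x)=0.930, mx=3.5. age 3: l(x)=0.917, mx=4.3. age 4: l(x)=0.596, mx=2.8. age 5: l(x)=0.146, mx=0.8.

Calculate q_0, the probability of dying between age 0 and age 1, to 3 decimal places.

q_0 = (l_0 − l_1) / l_0 = (1 − 0.931) / 1
     = 0.069 / 1 = 0.069 → 0.069

0.069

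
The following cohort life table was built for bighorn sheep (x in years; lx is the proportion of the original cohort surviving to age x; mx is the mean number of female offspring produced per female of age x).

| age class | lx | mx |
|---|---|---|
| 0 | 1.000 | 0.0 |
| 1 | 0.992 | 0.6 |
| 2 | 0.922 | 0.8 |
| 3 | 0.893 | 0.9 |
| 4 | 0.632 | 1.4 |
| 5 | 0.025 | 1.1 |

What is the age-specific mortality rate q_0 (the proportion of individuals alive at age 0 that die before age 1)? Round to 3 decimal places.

0.008

q_0 = (l_0 − l_1) / l_0 = (1 − 0.992) / 1
     = 0.008 / 1 = 0.008 → 0.008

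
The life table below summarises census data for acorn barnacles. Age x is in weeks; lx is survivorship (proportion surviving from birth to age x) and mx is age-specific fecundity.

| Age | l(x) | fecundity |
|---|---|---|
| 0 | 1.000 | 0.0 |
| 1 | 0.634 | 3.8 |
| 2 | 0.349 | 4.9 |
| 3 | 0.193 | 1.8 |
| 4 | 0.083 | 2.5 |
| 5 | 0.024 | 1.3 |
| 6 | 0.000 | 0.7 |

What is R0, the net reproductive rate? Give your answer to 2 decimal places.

lx·mx by age: 0, 2.4092, 1.7101, 0.3474, 0.2075, 0.0312, 0
R0 = Σ lx·mx = 4.7054 → 4.71

4.71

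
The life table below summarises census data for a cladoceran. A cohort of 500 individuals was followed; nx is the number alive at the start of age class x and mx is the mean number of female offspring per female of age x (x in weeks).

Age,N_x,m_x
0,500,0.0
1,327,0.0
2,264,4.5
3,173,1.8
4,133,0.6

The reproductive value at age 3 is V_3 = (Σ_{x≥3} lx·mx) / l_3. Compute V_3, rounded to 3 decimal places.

lx = nx/n0 = nx/500: 1, 0.654, 0.528, 0.346, 0.266
lx·mx for x ≥ 3: 0.6228, 0.1596 → sum = 0.7824
V_3 = 0.7824 / l_3 = 0.7824 / 0.346 = 2.261272… → 2.261

2.261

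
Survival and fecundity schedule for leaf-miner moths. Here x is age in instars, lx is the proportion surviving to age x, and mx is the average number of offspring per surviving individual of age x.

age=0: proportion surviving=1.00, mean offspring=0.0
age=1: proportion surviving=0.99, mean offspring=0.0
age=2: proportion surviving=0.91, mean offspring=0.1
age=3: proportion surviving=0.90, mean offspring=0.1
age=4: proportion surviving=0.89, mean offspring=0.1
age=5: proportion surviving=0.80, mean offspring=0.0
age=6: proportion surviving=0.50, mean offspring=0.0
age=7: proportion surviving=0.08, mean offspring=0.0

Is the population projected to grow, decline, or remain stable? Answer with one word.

R0 = Σ lx·mx = 0 + 0 + 0.091 + 0.09 + 0.089 + 0 + 0 + 0 = 0.27
R0 < 1, so the population is declining.

declining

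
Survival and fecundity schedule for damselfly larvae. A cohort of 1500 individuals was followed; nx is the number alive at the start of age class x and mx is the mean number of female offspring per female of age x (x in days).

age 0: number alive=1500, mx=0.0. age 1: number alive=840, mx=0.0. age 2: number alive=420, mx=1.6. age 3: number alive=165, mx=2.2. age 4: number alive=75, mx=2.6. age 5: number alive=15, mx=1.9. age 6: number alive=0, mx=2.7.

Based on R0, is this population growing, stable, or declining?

lx = nx/n0 = nx/1500: 1, 0.56, 0.28, 0.11, 0.05, 0.01, 0
R0 = Σ lx·mx = 0 + 0 + 0.448 + 0.242 + 0.13 + 0.019 + 0 = 0.839
R0 < 1, so the population is declining.

declining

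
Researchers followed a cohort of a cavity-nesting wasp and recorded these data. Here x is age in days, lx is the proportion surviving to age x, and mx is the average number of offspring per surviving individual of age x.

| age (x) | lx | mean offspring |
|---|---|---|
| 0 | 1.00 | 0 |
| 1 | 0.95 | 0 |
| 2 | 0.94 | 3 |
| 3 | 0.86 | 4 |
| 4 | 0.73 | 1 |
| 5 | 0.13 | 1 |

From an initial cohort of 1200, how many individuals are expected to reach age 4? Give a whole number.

Expected survivors = N0 · l_4 = 1200 × 0.73 = 876 → 876

876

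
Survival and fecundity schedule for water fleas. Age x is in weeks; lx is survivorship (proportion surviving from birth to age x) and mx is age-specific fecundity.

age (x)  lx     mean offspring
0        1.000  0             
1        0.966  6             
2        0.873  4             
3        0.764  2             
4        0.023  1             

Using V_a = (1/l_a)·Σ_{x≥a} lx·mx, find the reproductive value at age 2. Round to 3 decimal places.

5.777

lx·mx for x ≥ 2: 3.492, 1.528, 0.023 → sum = 5.043
V_2 = 5.043 / l_2 = 5.043 / 0.873 = 5.776632… → 5.777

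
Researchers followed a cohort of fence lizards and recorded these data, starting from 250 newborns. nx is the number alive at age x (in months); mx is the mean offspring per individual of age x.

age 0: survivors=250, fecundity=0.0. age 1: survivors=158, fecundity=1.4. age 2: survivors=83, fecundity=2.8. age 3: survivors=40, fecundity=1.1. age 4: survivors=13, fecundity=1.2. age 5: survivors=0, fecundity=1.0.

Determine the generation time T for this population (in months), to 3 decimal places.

1.716

lx = nx/n0 = nx/250: 1, 0.632, 0.332, 0.16, 0.052, 0
lx·mx: 0, 0.8848, 0.9296, 0.176, 0.0624, 0 → R0 = 2.0528
x·lx·mx: 0, 0.8848, 1.8592, 0.528, 0.2496, 0 → Σ = 3.5216
T = 3.5216 / 2.0528 = 1.715511… → 1.716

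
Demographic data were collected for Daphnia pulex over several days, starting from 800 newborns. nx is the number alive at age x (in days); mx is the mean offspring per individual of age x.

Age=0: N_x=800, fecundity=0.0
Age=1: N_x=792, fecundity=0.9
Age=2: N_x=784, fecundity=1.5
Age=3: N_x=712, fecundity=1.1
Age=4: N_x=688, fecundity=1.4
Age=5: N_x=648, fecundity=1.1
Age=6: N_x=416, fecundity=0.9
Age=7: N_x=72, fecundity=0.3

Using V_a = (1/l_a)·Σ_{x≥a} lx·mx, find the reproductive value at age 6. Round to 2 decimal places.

lx = nx/n0 = nx/800: 1, 0.99, 0.98, 0.89, 0.86, 0.81, 0.52, 0.09
lx·mx for x ≥ 6: 0.468, 0.027 → sum = 0.495
V_6 = 0.495 / l_6 = 0.495 / 0.52 = 0.951923… → 0.95

0.95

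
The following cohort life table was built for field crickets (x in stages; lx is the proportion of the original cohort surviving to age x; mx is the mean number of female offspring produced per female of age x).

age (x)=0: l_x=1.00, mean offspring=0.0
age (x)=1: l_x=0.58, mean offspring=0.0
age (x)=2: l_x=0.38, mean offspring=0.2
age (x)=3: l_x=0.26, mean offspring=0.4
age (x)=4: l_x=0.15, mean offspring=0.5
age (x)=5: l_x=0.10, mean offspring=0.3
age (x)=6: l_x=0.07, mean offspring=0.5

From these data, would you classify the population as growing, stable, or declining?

declining

R0 = Σ lx·mx = 0 + 0 + 0.076 + 0.104 + 0.075 + 0.03 + 0.035 = 0.32
R0 < 1, so the population is declining.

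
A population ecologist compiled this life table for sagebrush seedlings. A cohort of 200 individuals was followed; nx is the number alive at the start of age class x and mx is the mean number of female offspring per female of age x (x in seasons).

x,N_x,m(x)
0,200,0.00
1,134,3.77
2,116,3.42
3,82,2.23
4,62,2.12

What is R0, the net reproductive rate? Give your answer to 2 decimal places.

lx = nx/n0 = nx/200: 1, 0.67, 0.58, 0.41, 0.31
lx·mx by age: 0, 2.5259, 1.9836, 0.9143, 0.6572
R0 = Σ lx·mx = 6.081 → 6.08

6.08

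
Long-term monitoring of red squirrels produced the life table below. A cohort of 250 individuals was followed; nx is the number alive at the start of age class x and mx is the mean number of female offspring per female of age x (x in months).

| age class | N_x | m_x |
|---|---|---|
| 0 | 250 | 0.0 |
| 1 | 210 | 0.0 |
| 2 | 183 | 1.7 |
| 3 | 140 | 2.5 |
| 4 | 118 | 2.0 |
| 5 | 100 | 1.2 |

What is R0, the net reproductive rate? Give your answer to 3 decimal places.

4.068

lx = nx/n0 = nx/250: 1, 0.84, 0.732, 0.56, 0.472, 0.4
lx·mx by age: 0, 0, 1.2444, 1.4, 0.944, 0.48
R0 = Σ lx·mx = 4.0684 → 4.068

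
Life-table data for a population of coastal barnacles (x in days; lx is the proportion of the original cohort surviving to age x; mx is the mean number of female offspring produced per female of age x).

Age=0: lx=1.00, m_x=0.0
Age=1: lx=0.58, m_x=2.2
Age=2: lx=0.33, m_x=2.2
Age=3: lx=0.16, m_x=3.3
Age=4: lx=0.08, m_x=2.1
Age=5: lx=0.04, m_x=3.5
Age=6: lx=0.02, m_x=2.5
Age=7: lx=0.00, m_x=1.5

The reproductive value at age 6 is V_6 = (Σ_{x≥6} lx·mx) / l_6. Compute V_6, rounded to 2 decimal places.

lx·mx for x ≥ 6: 0.05, 0 → sum = 0.05
V_6 = 0.05 / l_6 = 0.05 / 0.02 = 2.5 → 2.50

2.50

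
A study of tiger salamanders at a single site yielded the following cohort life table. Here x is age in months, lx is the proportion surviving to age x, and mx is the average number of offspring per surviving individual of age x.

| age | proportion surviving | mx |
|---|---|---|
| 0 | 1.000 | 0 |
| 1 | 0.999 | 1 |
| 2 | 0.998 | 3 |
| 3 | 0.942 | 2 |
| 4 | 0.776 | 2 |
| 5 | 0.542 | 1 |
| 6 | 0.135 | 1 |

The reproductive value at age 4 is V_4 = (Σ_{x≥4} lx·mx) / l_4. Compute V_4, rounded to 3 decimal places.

2.872

lx·mx for x ≥ 4: 1.552, 0.542, 0.135 → sum = 2.229
V_4 = 2.229 / l_4 = 2.229 / 0.776 = 2.872423… → 2.872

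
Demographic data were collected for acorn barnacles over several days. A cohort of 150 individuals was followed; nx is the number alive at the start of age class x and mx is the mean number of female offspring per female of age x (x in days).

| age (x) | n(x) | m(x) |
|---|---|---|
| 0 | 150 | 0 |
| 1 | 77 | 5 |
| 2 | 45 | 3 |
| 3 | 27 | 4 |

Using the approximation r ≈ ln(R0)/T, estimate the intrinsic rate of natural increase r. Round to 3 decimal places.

0.919

lx = nx/n0 = nx/150: 1, 0.51333…, 0.3, 0.18
R0 = Σ lx·mx = 0 + 2.56667… + 0.9 + 0.72 = 4.186667…
Σ x·lx·mx = 6.526667…; T = 6.526667…/4.186667… = 1.55892…
r ≈ ln(R0)/T = ln(4.186667…)/1.55892… = 0.91853… → 0.919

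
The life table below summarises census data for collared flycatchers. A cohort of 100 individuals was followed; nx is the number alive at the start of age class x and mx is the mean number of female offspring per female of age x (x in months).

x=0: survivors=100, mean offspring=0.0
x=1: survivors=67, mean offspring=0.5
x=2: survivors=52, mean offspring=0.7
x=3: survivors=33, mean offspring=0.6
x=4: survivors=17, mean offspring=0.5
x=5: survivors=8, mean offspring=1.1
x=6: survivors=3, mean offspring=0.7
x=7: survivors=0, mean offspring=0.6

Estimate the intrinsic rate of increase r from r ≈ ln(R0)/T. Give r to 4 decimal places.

lx = nx/n0 = nx/100: 1, 0.67, 0.52, 0.33, 0.17, 0.08, 0.03, 0
R0 = Σ lx·mx = 0 + 0.335 + 0.364 + 0.198 + 0.085 + 0.088 + 0.021 + 0 = 1.091
Σ x·lx·mx = 2.563; T = 2.563/1.091 = 2.34922…
r ≈ ln(R0)/T = ln(1.091)/2.34922… = 0.037074… → 0.0371

0.0371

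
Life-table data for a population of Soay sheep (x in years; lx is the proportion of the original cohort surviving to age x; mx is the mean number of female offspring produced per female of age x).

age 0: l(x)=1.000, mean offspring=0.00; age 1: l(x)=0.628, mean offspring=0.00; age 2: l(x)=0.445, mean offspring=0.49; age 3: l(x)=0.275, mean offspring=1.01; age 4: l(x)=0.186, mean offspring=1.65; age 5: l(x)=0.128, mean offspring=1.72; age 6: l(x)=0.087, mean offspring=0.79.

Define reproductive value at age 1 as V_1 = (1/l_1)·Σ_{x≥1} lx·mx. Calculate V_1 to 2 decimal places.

lx·mx for x ≥ 1: 0, 0.21805, 0.27775, 0.3069, 0.22016, 0.06873 → sum = 1.09159
V_1 = 1.09159 / l_1 = 1.09159 / 0.628 = 1.738201… → 1.74

1.74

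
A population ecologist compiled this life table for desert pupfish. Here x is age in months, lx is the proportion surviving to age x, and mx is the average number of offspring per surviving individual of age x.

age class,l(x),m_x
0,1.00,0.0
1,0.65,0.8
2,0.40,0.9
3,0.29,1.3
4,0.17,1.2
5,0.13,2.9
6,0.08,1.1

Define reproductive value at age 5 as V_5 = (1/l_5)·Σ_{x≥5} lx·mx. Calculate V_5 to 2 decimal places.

lx·mx for x ≥ 5: 0.377, 0.088 → sum = 0.465
V_5 = 0.465 / l_5 = 0.465 / 0.13 = 3.576923… → 3.58

3.58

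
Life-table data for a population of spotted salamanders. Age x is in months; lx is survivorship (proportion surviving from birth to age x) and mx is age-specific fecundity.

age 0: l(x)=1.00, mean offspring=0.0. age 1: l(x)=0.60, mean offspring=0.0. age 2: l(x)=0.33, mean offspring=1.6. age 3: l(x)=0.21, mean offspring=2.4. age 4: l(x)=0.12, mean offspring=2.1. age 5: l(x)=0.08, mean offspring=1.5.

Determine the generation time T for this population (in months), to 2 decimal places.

2.97

lx·mx: 0, 0, 0.528, 0.504, 0.252, 0.12 → R0 = 1.404
x·lx·mx: 0, 0, 1.056, 1.512, 1.008, 0.6 → Σ = 4.176
T = 4.176 / 1.404 = 2.974359… → 2.97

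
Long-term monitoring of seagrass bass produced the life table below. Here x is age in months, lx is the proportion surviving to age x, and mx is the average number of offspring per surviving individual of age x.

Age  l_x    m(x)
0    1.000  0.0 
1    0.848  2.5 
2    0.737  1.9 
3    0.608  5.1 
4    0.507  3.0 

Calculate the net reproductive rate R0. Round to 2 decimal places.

8.14

lx·mx by age: 0, 2.12, 1.4003, 3.1008, 1.521
R0 = Σ lx·mx = 8.1421 → 8.14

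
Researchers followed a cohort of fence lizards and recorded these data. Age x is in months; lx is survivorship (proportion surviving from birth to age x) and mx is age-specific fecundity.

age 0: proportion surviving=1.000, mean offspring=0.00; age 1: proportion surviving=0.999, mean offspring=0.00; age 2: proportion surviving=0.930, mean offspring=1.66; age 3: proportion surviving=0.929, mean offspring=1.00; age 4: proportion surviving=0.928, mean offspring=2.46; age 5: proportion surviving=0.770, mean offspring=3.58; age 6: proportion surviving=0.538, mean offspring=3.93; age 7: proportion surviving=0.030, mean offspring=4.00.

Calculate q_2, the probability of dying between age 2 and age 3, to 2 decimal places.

0.00

q_2 = (l_2 − l_3) / l_2 = (0.93 − 0.929) / 0.93
     = 0.001 / 0.93 = 0.001075… → 0.00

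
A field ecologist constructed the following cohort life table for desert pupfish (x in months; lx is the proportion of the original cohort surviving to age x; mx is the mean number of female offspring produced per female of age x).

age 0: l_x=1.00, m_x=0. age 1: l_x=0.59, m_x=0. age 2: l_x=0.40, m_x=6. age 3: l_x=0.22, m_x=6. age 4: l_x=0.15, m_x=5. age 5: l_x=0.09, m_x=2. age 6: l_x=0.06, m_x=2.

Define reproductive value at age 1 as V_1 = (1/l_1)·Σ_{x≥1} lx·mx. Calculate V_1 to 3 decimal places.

8.085

lx·mx for x ≥ 1: 0, 2.4, 1.32, 0.75, 0.18, 0.12 → sum = 4.77
V_1 = 4.77 / l_1 = 4.77 / 0.59 = 8.084746… → 8.085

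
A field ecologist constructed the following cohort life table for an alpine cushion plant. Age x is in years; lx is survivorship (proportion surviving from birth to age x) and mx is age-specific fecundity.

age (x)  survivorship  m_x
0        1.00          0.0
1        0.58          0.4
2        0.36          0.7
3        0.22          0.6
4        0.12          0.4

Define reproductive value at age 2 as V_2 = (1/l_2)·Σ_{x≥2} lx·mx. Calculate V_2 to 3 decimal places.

1.200

lx·mx for x ≥ 2: 0.252, 0.132, 0.048 → sum = 0.432
V_2 = 0.432 / l_2 = 0.432 / 0.36 = 1.2 → 1.200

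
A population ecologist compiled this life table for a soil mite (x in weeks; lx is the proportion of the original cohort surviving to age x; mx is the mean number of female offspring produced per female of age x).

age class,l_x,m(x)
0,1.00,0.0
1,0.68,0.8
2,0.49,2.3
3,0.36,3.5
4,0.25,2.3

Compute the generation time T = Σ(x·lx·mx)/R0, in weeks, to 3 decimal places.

2.532

lx·mx: 0, 0.544, 1.127, 1.26, 0.575 → R0 = 3.506
x·lx·mx: 0, 0.544, 2.254, 3.78, 2.3 → Σ = 8.878
T = 8.878 / 3.506 = 2.53223… → 2.532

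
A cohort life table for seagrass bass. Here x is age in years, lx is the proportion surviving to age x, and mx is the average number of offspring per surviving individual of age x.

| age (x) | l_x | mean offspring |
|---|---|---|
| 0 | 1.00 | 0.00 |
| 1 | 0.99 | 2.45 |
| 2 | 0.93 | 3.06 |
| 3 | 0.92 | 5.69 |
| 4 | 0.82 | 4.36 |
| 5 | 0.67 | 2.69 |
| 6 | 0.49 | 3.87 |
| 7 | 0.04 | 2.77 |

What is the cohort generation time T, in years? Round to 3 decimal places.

3.314

lx·mx: 0, 2.4255, 2.8458, 5.2348, 3.5752, 1.8023, 1.8963, 0.1108 → R0 = 17.8907
x·lx·mx: 0, 2.4255, 5.6916, 15.7044, 14.3008, 9.0115, 11.3778, 0.7756 → Σ = 59.2872
T = 59.2872 / 17.8907 = 3.313856… → 3.314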